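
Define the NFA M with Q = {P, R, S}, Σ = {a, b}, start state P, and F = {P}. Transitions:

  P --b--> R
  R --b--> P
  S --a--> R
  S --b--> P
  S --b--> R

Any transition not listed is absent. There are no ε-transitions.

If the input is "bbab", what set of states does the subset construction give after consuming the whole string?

Start in {P}.
Read 'b': P→{R}; now {R}.
Read 'b': R→{P}; now {P}.
Read 'a': P→∅; now ∅.
The set is empty and remains empty for the remaining 1 symbol.

∅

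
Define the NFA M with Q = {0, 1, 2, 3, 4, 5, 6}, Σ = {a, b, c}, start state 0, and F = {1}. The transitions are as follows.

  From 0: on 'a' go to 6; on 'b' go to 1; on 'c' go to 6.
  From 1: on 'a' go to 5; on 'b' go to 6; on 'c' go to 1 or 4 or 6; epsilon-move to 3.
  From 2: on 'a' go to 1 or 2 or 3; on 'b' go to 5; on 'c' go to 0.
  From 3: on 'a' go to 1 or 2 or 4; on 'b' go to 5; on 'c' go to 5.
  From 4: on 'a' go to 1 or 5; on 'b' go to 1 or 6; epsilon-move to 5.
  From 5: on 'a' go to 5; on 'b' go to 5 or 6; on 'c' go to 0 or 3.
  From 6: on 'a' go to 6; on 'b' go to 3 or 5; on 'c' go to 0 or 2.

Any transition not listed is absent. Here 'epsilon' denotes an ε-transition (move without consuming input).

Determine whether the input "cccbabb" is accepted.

Start in {0}.
Read 'c': {0} → {6}.
Read 'c': {6} → {0, 2}.
Read 'c': {0, 2} → {0, 6}.
Read 'b': {0, 6} → {1, 3, 5}.
Read 'a': {1, 3, 5} → {1, 2, 3, 4, 5}.
Read 'b': {1, 2, 3, 4, 5} → {1, 3, 5, 6}.
Read 'b': {1, 3, 5, 6} → {3, 5, 6}.
The final set {3, 5, 6} contains no accepting state.

No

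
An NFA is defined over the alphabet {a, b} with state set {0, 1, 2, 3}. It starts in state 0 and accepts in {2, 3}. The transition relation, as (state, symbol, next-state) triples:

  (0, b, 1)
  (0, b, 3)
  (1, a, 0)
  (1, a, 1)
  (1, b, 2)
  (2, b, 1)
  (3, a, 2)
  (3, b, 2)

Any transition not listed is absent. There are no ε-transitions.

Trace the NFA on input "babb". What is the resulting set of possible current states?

Start in {0}.
Read 'b': 0→{1, 3}; now {1, 3}.
Read 'a': 1→{0, 1}, 3→{2}; now {0, 1, 2}.
Read 'b': 0→{1, 3}, 1→{2}, 2→{1}; now {1, 2, 3}.
Read 'b': 1→{2}, 2→{1}, 3→{2}; now {1, 2}.

{1, 2}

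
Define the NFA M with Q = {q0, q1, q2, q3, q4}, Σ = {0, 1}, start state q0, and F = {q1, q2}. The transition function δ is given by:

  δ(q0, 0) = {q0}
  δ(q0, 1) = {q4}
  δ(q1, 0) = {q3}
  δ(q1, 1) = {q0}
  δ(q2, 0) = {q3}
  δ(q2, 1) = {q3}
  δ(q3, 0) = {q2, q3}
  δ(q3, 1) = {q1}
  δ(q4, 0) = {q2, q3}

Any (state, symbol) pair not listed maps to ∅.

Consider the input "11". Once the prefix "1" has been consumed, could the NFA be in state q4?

Start in {q0}.
Read '1': {q0} → {q4}.
State q4 is in {q4}.

Yes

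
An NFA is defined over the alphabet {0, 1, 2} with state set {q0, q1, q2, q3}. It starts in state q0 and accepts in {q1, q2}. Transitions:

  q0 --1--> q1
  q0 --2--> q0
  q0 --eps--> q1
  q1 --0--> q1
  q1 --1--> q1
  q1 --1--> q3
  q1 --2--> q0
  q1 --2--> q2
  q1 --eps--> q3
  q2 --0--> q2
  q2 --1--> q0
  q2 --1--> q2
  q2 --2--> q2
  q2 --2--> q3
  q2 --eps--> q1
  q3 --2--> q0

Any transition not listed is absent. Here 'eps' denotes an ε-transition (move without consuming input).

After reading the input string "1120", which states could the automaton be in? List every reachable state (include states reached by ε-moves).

Start: ε-closure({q0}) = {q0, q1, q3}.
Read '1': q0→{q1}, q1→{q1, q3}, q3→∅; now {q1, q3}.
Read '1': q1→{q1, q3}, q3→∅; now {q1, q3}.
Read '2': q1→{q0, q2}, q3→{q0}; union {q0, q2}; ε-closure = {q0, q1, q2, q3}.
Read '0': q0→∅, q1→{q1}, q2→{q2}, q3→∅; union {q1, q2}; ε-closure = {q1, q2, q3}.

{q1, q2, q3}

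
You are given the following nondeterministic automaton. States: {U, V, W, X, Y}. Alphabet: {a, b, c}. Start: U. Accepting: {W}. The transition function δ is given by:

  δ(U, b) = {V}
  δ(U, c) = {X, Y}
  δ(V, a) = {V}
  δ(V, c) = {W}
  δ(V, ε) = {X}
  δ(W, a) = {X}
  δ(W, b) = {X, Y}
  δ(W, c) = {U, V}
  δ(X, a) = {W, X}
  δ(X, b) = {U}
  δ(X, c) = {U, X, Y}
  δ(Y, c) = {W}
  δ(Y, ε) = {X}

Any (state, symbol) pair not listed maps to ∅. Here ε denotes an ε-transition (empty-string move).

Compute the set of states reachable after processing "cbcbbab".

{U, X, Y}

Start in {U}.
Read 'c': U→{X, Y}; now {X, Y}.
Read 'b': X→{U}, Y→∅; now {U}.
Read 'c': U→{X, Y}; now {X, Y}.
Read 'b': X→{U}, Y→∅; now {U}.
Read 'b': U→{V}; union {V}; ε-closure = {V, X}.
Read 'a': V→{V}, X→{W, X}; now {V, W, X}.
Read 'b': V→∅, W→{X, Y}, X→{U}; now {U, X, Y}.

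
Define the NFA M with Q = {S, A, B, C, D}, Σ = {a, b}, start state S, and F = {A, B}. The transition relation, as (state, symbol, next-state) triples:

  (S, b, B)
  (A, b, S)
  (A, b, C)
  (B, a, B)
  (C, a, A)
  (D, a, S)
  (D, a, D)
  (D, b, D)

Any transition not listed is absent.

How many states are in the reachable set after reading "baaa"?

1

Start in {S}.
Read 'b': S→{B}; now {B}.
Read 'a': B→{B}; now {B}.
Read 'a': B→{B}; now {B}.
Read 'a': B→{B}; now {B}.
That set has 1 state.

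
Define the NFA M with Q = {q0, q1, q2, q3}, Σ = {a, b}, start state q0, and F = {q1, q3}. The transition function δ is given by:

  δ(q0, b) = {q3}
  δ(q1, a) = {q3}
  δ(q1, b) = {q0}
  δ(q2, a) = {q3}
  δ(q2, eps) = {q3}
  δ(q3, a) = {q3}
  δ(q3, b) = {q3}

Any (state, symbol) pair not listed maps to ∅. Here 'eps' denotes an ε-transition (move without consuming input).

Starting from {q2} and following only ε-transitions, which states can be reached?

Begin with {q2}.
ε-move q2 → q3; add q3.

{q2, q3}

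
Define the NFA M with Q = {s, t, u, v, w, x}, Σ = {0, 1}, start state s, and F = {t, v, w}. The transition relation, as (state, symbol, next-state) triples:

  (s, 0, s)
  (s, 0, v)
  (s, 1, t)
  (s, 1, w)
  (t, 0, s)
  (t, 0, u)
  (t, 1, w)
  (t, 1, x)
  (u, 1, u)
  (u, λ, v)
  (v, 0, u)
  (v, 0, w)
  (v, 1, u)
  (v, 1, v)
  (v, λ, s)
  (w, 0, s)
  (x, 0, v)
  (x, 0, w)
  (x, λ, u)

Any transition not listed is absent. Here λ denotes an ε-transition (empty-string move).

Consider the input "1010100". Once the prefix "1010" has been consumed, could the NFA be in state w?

Start in {s}.
Read '1': {s} → {t, w}.
Read '0': {t, w} → {s, u, v}.
Read '1': {s, u, v} → {s, t, u, v, w}.
Read '0': {s, t, u, v, w} → {s, u, v, w}.
State w is in {s, u, v, w}.

Yes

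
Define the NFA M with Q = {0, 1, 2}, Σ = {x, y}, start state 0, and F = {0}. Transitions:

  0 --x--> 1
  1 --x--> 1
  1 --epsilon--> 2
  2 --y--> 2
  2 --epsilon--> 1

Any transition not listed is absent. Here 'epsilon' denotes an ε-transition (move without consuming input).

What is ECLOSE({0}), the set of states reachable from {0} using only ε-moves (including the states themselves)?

Begin with {0}.
No ε-moves leave this set, so the closure equals the set itself.

{0}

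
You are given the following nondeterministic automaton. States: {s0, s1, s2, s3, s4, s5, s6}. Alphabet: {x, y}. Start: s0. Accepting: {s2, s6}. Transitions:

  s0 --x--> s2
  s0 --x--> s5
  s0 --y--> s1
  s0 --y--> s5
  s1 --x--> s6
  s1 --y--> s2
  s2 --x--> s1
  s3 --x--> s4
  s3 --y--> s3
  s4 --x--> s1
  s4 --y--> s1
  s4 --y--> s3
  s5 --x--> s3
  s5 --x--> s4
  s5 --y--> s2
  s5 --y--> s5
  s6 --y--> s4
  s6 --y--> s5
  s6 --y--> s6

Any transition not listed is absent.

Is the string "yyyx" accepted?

No

Start in {s0}.
Read 'y': {s0} → {s1, s5}.
Read 'y': {s1, s5} → {s2, s5}.
Read 'y': {s2, s5} → {s2, s5}.
Read 'x': {s2, s5} → {s1, s3, s4}.
The final set {s1, s3, s4} contains no accepting state.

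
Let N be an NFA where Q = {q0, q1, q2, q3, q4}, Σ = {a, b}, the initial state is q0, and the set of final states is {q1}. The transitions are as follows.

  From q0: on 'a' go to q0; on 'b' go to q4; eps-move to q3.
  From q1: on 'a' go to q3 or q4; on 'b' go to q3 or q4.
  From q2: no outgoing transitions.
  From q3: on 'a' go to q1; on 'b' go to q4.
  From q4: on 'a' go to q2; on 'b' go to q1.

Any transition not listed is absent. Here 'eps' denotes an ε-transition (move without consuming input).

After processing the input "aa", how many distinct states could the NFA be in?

4

Start: ε-closure({q0}) = {q0, q3}.
Read 'a': q0→{q0}, q3→{q1}; union {q0, q1}; ε-closure = {q0, q1, q3}.
Read 'a': q0→{q0}, q1→{q3, q4}, q3→{q1}; now {q0, q1, q3, q4}.
That set has 4 states.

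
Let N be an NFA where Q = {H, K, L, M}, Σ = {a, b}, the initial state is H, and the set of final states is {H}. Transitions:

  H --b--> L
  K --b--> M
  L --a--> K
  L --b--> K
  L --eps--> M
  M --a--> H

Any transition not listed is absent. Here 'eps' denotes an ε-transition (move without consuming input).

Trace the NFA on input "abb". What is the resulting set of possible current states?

Start in {H}.
Read 'a': H→∅; now ∅.
The set is empty and remains empty for the remaining 2 symbols.

∅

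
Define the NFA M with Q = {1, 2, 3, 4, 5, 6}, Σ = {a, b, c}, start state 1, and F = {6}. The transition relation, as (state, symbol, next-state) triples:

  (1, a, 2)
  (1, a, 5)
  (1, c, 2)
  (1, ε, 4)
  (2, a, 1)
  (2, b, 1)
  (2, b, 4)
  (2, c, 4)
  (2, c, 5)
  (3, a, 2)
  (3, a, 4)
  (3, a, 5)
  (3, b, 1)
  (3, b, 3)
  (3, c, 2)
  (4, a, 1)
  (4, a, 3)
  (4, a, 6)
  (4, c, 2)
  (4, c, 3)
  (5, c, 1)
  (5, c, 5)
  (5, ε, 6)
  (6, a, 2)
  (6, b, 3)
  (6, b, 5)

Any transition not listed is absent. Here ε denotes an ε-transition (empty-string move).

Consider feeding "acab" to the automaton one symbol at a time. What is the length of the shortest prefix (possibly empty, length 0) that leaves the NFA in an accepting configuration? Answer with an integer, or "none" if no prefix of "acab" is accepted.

1

Start: ε-closure({1}) = {1, 4}.
Read 'a': {1, 4} → {1, 2, 3, 4, 5, 6}.
None of the earlier sets intersect F, but {1, 2, 3, 4, 5, 6} does.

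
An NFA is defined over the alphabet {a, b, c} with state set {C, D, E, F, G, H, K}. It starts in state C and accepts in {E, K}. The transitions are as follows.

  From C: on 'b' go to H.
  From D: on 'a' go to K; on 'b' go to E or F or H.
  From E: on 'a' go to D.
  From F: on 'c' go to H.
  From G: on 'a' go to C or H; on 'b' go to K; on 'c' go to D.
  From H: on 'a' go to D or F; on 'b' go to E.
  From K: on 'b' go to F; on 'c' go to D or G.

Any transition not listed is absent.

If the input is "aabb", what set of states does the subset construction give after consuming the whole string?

Start in {C}.
Read 'a': C→∅; now ∅.
The set is empty and remains empty for the remaining 3 symbols.

∅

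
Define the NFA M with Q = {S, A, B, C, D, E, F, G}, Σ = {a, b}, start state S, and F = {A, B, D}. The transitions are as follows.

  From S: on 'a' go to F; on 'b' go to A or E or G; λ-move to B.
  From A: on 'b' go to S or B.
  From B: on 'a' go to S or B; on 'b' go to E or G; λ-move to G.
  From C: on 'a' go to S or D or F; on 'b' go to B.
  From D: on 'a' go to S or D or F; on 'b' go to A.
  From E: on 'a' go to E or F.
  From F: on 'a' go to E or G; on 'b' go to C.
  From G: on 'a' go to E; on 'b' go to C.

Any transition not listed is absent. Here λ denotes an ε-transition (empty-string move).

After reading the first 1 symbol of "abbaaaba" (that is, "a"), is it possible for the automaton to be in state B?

Yes

Start: ε-closure({S}) = {S, B, G}.
Read 'a': S→{F}, B→{S, B}, G→{E}; union {S, B, E, F}; ε-closure = {S, B, E, F, G}.
State B is in {S, B, E, F, G}.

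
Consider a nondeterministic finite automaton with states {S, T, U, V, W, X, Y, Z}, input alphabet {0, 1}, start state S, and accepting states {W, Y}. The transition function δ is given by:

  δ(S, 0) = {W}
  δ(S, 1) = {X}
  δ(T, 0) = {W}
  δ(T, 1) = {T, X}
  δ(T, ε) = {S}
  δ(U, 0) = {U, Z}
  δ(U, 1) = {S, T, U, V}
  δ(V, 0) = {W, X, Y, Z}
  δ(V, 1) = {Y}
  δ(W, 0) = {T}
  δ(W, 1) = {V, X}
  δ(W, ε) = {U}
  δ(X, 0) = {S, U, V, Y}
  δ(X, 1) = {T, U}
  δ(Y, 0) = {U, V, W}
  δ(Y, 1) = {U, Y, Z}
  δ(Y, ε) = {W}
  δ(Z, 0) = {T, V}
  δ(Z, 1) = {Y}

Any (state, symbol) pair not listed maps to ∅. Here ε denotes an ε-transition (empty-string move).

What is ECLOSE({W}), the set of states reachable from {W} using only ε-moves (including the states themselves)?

{U, W}

Begin with {W}.
ε-move W → U; add U.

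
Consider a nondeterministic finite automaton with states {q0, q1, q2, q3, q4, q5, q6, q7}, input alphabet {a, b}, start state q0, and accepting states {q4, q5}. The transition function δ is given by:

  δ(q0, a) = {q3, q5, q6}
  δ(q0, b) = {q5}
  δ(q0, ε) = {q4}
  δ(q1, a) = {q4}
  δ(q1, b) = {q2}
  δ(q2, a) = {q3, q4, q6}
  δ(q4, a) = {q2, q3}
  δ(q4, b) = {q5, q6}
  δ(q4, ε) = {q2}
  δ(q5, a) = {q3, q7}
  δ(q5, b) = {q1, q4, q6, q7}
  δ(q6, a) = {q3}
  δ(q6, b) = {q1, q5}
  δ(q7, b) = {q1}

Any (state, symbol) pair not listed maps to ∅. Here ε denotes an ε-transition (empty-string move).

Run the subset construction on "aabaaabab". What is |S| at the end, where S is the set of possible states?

3

Start: ε-closure({q0}) = {q0, q2, q4}.
Read 'a': q0→{q3, q5, q6}, q2→{q3, q4, q6}, q4→{q2, q3}; now {q2, q3, q4, q5, q6}.
Read 'a': q2→{q3, q4, q6}, q3→∅, q4→{q2, q3}, q5→{q3, q7}, q6→{q3}; now {q2, q3, q4, q6, q7}.
Read 'b': q2→∅, q3→∅, q4→{q5, q6}, q6→{q1, q5}, q7→{q1}; now {q1, q5, q6}.
Read 'a': q1→{q4}, q5→{q3, q7}, q6→{q3}; union {q3, q4, q7}; ε-closure = {q2, q3, q4, q7}.
Read 'a': q2→{q3, q4, q6}, q3→∅, q4→{q2, q3}, q7→∅; now {q2, q3, q4, q6}.
Read 'a': q2→{q3, q4, q6}, q3→∅, q4→{q2, q3}, q6→{q3}; now {q2, q3, q4, q6}.
Read 'b': q2→∅, q3→∅, q4→{q5, q6}, q6→{q1, q5}; now {q1, q5, q6}.
Read 'a': q1→{q4}, q5→{q3, q7}, q6→{q3}; union {q3, q4, q7}; ε-closure = {q2, q3, q4, q7}.
Read 'b': q2→∅, q3→∅, q4→{q5, q6}, q7→{q1}; now {q1, q5, q6}.
That set has 3 states.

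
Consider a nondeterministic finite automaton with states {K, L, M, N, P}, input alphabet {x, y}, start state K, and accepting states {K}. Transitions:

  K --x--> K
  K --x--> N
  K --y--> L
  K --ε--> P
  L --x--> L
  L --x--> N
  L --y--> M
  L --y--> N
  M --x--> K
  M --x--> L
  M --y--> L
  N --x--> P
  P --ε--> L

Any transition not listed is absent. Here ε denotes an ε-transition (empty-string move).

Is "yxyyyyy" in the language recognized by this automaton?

Start: ε-closure({K}) = {K, L, P}.
Read 'y': K→{L}, L→{M, N}, P→∅; now {L, M, N}.
Read 'x': L→{L, N}, M→{K, L}, N→{P}; now {K, L, N, P}.
Read 'y': K→{L}, L→{M, N}, N→∅, P→∅; now {L, M, N}.
Read 'y': L→{M, N}, M→{L}, N→∅; now {L, M, N}.
Read 'y': L→{M, N}, M→{L}, N→∅; now {L, M, N}.
Read 'y': L→{M, N}, M→{L}, N→∅; now {L, M, N}.
Read 'y': L→{M, N}, M→{L}, N→∅; now {L, M, N}.
The final set {L, M, N} contains no accepting state.

No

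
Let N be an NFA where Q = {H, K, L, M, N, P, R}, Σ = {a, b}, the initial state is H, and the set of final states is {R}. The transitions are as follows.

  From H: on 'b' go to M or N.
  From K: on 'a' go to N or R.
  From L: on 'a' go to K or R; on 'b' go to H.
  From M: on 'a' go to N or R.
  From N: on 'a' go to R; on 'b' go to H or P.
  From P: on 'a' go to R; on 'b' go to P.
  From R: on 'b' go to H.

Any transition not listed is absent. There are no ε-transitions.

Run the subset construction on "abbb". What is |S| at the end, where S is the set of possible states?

0

Start in {H}.
Read 'a': H→∅; now ∅.
The set is empty and remains empty for the remaining 3 symbols.
That set has 0 states.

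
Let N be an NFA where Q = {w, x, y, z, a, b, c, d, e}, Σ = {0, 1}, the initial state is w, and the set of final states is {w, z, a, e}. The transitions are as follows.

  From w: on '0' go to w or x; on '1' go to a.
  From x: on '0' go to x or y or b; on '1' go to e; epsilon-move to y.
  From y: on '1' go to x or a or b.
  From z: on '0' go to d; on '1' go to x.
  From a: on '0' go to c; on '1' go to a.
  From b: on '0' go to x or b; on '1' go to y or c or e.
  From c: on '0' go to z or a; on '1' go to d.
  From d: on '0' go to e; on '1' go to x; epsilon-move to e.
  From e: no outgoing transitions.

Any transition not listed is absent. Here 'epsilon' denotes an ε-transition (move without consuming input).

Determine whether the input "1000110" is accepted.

No

Start in {w}.
Read '1': w→{a}; now {a}.
Read '0': a→{c}; now {c}.
Read '0': c→{z, a}; now {z, a}.
Read '0': z→{d}, a→{c}; union {c, d}; ε-closure = {c, d, e}.
Read '1': c→{d}, d→{x}, e→∅; union {x, d}; ε-closure = {x, y, d, e}.
Read '1': x→{e}, y→{x, a, b}, d→{x}, e→∅; union {x, a, b, e}; ε-closure = {x, y, a, b, e}.
Read '0': x→{x, y, b}, y→∅, a→{c}, b→{x, b}, e→∅; now {x, y, b, c}.
The final set {x, y, b, c} contains no accepting state.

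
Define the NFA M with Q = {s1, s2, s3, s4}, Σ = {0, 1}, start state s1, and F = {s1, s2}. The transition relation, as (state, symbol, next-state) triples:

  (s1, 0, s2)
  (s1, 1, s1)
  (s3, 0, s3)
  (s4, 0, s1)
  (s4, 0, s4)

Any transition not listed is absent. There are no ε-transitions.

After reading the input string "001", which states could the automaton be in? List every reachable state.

∅

Start in {s1}.
Read '0': {s1} → {s2}.
Read '0': {s2} → ∅.
The set is empty and remains empty for the remaining 1 symbol.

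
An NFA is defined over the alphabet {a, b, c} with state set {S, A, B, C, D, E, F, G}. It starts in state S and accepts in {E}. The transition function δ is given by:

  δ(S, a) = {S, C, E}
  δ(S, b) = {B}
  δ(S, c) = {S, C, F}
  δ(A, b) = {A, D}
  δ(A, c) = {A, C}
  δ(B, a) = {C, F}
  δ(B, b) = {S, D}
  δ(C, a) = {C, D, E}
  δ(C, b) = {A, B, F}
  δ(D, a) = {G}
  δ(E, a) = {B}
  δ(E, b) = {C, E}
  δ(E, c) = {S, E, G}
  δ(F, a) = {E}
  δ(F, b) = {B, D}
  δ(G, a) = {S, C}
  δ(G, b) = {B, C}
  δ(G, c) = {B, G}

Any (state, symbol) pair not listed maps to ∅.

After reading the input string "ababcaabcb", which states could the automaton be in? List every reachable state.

Start in {S}.
Read 'a': {S} → {S, C, E}.
Read 'b': {S, C, E} → {A, B, C, E, F}.
Read 'a': {A, B, C, E, F} → {B, C, D, E, F}.
Read 'b': {B, C, D, E, F} → {S, A, B, C, D, E, F}.
Read 'c': {S, A, B, C, D, E, F} → {S, A, C, E, F, G}.
Read 'a': {S, A, C, E, F, G} → {S, B, C, D, E}.
Read 'a': {S, B, C, D, E} → {S, B, C, D, E, F, G}.
Read 'b': {S, B, C, D, E, F, G} → {S, A, B, C, D, E, F}.
Read 'c': {S, A, B, C, D, E, F} → {S, A, C, E, F, G}.
Read 'b': {S, A, C, E, F, G} → {A, B, C, D, E, F}.

{A, B, C, D, E, F}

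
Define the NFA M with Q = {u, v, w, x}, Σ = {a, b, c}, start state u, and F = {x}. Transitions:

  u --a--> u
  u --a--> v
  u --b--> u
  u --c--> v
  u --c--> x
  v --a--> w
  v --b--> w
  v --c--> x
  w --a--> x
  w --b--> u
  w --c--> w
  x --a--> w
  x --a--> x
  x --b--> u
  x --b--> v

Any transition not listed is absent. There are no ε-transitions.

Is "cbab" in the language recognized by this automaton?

Start in {u}.
Read 'c': u→{v, x}; now {v, x}.
Read 'b': v→{w}, x→{u, v}; now {u, v, w}.
Read 'a': u→{u, v}, v→{w}, w→{x}; now {u, v, w, x}.
Read 'b': u→{u}, v→{w}, w→{u}, x→{u, v}; now {u, v, w}.
The final set {u, v, w} contains no accepting state.

No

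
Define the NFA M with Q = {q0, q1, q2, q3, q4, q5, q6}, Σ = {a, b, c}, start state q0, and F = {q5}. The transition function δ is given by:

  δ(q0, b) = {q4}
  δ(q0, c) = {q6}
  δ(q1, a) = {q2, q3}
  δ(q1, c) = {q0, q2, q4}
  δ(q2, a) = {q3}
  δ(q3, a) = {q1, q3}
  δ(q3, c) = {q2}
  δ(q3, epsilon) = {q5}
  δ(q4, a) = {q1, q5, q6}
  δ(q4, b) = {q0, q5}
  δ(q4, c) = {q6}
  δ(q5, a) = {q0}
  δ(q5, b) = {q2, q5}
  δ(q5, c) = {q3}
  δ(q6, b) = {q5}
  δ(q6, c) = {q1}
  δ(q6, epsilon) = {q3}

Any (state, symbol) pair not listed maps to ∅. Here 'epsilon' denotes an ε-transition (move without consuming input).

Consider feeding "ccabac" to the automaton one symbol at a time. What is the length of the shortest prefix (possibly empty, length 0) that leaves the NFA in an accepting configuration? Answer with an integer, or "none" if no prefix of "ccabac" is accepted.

1

Start in {q0}.
Read 'c': q0→{q6}; union {q6}; ε-closure = {q3, q5, q6}.
None of the earlier sets intersect F, but {q3, q5, q6} does.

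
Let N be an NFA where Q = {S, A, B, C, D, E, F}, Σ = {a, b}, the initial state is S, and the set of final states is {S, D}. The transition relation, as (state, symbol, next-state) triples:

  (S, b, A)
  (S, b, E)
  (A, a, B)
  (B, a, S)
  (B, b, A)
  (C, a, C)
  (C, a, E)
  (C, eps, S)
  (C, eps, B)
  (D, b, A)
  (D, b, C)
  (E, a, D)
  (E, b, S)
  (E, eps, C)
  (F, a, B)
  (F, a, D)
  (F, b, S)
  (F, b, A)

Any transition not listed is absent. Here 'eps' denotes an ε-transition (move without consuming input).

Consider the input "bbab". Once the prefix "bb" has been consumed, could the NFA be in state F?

Start in {S}.
Read 'b': {S} → {S, A, B, C, E}.
Read 'b': {S, A, B, C, E} → {S, A, B, C, E}.
State F is not in {S, A, B, C, E}.

No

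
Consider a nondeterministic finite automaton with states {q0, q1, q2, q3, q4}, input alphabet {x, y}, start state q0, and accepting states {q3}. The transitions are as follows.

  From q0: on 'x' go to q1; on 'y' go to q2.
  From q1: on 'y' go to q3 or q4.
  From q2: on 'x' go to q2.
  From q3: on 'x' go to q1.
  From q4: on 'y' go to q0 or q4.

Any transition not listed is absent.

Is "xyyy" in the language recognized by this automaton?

No

Start in {q0}.
Read 'x': q0→{q1}; now {q1}.
Read 'y': q1→{q3, q4}; now {q3, q4}.
Read 'y': q3→∅, q4→{q0, q4}; now {q0, q4}.
Read 'y': q0→{q2}, q4→{q0, q4}; now {q0, q2, q4}.
The final set {q0, q2, q4} contains no accepting state.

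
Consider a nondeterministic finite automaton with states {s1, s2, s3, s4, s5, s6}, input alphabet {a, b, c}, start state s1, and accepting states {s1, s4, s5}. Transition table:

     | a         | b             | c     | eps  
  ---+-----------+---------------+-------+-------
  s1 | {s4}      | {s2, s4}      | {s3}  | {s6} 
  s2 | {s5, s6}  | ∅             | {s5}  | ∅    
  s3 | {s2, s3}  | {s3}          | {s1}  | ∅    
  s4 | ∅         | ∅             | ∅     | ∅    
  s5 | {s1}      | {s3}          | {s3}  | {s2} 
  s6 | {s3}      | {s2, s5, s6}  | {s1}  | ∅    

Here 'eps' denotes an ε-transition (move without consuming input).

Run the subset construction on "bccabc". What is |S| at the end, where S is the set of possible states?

5

Start: ε-closure({s1}) = {s1, s6}.
Read 'b': {s1, s6} → {s2, s4, s5, s6}.
Read 'c': {s2, s4, s5, s6} → {s1, s2, s3, s5, s6}.
Read 'c': {s1, s2, s3, s5, s6} → {s1, s2, s3, s5, s6}.
Read 'a': {s1, s2, s3, s5, s6} → {s1, s2, s3, s4, s5, s6}.
Read 'b': {s1, s2, s3, s4, s5, s6} → {s2, s3, s4, s5, s6}.
Read 'c': {s2, s3, s4, s5, s6} → {s1, s2, s3, s5, s6}.
That set has 5 states.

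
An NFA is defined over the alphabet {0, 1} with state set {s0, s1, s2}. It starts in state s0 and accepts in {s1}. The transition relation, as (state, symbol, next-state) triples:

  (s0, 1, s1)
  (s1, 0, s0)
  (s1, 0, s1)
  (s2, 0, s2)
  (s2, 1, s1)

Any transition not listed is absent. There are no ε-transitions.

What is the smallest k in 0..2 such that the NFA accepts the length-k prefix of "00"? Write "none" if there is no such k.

none

Start in {s0}.
Read '0': s0→∅; now ∅.
The set is empty and remains empty for the remaining 1 symbol.
No reachable set along the way intersects F.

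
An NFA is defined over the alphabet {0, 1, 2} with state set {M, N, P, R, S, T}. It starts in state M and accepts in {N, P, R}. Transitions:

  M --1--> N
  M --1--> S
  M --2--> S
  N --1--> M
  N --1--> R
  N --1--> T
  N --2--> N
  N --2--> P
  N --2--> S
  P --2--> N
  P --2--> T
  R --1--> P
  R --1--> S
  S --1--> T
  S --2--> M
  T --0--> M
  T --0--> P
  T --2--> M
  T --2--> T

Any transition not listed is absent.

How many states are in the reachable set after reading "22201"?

0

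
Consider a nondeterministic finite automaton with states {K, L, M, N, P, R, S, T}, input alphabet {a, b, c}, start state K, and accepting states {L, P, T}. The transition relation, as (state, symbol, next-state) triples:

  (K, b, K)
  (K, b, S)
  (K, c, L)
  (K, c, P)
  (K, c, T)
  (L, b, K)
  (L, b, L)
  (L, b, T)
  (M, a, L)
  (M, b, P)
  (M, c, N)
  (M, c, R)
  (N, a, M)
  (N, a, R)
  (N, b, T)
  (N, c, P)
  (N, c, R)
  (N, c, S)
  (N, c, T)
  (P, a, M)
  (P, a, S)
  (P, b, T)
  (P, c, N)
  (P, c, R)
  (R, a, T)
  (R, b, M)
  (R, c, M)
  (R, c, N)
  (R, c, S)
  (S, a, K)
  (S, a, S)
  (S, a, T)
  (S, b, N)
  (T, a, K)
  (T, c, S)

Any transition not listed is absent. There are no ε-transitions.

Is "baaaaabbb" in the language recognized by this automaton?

Yes

Start in {K}.
Read 'b': K→{K, S}; now {K, S}.
Read 'a': K→∅, S→{K, S, T}; now {K, S, T}.
Read 'a': K→∅, S→{K, S, T}, T→{K}; now {K, S, T}.
Read 'a': K→∅, S→{K, S, T}, T→{K}; now {K, S, T}.
Read 'a': K→∅, S→{K, S, T}, T→{K}; now {K, S, T}.
Read 'a': K→∅, S→{K, S, T}, T→{K}; now {K, S, T}.
Read 'b': K→{K, S}, S→{N}, T→∅; now {K, N, S}.
Read 'b': K→{K, S}, N→{T}, S→{N}; now {K, N, S, T}.
Read 'b': K→{K, S}, N→{T}, S→{N}, T→∅; now {K, N, S, T}.
The final set {K, N, S, T} contains the accepting state T.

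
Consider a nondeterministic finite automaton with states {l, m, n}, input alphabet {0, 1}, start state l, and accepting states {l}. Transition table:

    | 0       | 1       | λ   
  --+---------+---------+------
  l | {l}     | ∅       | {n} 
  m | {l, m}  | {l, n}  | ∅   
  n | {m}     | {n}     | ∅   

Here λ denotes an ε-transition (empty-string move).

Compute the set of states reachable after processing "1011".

Start: ε-closure({l}) = {l, n}.
Read '1': {l, n} → {n}.
Read '0': {n} → {m}.
Read '1': {m} → {l, n}.
Read '1': {l, n} → {n}.

{n}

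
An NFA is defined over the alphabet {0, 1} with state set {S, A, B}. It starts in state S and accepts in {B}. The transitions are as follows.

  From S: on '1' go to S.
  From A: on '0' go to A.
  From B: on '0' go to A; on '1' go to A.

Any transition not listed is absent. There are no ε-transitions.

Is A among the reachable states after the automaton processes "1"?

No

Start in {S}.
Read '1': {S} → {S}.
State A is not in {S}.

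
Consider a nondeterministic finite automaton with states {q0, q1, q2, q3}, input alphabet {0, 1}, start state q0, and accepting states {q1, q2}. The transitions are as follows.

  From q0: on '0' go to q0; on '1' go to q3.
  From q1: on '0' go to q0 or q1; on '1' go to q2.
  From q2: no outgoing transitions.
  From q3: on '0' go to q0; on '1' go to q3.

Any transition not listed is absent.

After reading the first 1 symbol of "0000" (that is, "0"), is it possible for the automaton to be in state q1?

Start in {q0}.
Read '0': {q0} → {q0}.
State q1 is not in {q0}.

No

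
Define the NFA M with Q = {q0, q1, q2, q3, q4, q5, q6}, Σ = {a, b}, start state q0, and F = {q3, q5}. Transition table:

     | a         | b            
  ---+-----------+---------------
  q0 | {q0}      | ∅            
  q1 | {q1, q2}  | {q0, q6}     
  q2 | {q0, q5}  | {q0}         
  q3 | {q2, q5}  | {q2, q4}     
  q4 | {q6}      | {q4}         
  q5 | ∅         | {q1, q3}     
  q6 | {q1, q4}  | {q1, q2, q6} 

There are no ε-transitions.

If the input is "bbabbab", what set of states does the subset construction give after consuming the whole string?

Start in {q0}.
Read 'b': {q0} → ∅.
The set is empty and remains empty for the remaining 6 symbols.

∅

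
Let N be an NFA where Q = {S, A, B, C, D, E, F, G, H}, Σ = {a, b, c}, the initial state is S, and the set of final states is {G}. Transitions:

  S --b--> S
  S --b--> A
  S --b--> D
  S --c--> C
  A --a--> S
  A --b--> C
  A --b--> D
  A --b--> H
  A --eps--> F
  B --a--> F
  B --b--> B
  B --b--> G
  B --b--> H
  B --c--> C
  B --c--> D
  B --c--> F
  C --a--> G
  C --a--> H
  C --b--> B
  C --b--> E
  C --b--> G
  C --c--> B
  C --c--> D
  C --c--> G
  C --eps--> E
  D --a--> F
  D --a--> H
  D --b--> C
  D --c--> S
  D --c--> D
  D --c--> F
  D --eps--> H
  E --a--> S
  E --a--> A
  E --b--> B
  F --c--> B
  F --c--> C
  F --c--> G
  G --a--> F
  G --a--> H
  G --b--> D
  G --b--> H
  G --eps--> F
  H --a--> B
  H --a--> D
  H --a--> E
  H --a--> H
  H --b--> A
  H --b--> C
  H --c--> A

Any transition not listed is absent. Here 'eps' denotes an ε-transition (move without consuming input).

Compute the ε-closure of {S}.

{S}

Begin with {S}.
No ε-moves leave this set, so the closure equals the set itself.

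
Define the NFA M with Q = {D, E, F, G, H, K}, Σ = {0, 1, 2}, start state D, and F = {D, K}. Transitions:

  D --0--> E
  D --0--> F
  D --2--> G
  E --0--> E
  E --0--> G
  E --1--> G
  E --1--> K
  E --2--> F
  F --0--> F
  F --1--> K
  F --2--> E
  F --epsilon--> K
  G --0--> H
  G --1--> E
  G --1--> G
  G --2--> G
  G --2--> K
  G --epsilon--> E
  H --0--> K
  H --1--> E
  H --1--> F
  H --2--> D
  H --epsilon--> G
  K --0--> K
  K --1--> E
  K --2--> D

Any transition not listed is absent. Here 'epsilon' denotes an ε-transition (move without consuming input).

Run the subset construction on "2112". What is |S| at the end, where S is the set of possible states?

5

Start in {D}.
Read '2': {D} → {E, G}.
Read '1': {E, G} → {E, G, K}.
Read '1': {E, G, K} → {E, G, K}.
Read '2': {E, G, K} → {D, E, F, G, K}.
That set has 5 states.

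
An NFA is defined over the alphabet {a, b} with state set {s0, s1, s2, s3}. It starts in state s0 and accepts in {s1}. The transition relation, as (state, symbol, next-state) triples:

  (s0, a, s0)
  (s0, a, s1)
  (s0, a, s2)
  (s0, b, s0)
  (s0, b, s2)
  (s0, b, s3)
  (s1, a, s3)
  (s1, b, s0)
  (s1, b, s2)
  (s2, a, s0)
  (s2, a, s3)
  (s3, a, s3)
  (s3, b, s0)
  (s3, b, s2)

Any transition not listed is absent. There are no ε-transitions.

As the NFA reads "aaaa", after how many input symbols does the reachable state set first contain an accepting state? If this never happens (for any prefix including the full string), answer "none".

Start in {s0}.
Read 'a': s0→{s0, s1, s2}; now {s0, s1, s2}.
None of the earlier sets intersect F, but {s0, s1, s2} does.

1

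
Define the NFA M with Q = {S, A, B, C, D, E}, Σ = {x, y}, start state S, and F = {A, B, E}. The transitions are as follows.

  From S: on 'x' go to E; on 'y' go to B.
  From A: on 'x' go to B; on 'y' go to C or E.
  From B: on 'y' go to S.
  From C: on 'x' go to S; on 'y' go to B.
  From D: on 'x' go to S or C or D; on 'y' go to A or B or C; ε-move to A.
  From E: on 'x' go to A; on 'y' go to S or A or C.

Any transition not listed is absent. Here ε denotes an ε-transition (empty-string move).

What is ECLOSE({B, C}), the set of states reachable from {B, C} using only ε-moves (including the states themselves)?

{B, C}

Begin with {B, C}.
No ε-moves leave this set, so the closure equals the set itself.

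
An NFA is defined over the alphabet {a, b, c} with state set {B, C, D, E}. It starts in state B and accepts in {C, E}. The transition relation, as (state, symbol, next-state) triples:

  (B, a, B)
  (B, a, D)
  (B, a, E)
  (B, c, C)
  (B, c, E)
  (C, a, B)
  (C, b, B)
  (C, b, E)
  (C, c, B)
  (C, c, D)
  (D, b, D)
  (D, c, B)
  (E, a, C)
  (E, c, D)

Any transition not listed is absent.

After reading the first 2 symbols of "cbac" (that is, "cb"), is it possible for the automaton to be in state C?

No

Start in {B}.
Read 'c': B→{C, E}; now {C, E}.
Read 'b': C→{B, E}, E→∅; now {B, E}.
State C is not in {B, E}.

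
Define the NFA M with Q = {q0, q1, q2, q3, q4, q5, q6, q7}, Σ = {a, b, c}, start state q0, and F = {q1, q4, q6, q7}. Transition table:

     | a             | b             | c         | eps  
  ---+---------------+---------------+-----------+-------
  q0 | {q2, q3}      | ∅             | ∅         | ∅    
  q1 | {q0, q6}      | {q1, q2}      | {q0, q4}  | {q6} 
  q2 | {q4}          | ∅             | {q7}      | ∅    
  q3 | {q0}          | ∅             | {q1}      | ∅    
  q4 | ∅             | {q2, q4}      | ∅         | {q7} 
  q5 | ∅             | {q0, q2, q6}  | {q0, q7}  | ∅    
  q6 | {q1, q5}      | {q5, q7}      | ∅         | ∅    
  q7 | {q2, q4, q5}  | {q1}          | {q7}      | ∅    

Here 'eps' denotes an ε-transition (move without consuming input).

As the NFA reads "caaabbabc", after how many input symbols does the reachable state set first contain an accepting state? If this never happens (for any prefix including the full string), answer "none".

Start in {q0}.
Read 'c': q0→∅; now ∅.
The set is empty and remains empty for the remaining 8 symbols.
No reachable set along the way intersects F.

none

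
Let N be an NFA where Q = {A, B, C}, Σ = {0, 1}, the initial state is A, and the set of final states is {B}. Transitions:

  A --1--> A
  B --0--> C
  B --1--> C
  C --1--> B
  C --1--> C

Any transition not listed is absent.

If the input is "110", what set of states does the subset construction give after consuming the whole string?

Start in {A}.
Read '1': A→{A}; now {A}.
Read '1': A→{A}; now {A}.
Read '0': A→∅; now ∅.

∅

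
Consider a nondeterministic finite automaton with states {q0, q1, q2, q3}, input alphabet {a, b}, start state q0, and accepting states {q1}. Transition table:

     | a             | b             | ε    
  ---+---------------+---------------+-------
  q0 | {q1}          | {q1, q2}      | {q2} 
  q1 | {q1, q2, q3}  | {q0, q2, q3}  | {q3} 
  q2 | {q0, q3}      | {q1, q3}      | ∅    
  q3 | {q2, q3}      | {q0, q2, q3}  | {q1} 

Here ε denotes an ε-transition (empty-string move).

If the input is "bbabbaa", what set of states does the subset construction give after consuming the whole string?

{q0, q1, q2, q3}

Start: ε-closure({q0}) = {q0, q2}.
Read 'b': {q0, q2} → {q1, q2, q3}.
Read 'b': {q1, q2, q3} → {q0, q1, q2, q3}.
Read 'a': {q0, q1, q2, q3} → {q0, q1, q2, q3}.
Read 'b': {q0, q1, q2, q3} → {q0, q1, q2, q3}.
Read 'b': {q0, q1, q2, q3} → {q0, q1, q2, q3}.
Read 'a': {q0, q1, q2, q3} → {q0, q1, q2, q3}.
Read 'a': {q0, q1, q2, q3} → {q0, q1, q2, q3}.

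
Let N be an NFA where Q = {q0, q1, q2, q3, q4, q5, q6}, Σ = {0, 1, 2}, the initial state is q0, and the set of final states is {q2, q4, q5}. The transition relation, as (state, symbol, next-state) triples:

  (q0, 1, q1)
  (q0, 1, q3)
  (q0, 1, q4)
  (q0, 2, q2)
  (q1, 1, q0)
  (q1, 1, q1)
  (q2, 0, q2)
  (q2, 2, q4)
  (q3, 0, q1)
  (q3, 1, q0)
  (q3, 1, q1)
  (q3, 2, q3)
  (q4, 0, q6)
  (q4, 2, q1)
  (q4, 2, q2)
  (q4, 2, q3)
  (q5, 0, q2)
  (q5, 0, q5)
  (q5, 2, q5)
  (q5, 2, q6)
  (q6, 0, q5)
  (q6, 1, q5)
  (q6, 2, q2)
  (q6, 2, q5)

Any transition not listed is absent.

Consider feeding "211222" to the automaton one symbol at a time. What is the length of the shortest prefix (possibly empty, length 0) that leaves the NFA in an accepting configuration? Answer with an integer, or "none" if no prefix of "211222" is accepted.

1

Start in {q0}.
Read '2': q0→{q2}; now {q2}.
None of the earlier sets intersect F, but {q2} does.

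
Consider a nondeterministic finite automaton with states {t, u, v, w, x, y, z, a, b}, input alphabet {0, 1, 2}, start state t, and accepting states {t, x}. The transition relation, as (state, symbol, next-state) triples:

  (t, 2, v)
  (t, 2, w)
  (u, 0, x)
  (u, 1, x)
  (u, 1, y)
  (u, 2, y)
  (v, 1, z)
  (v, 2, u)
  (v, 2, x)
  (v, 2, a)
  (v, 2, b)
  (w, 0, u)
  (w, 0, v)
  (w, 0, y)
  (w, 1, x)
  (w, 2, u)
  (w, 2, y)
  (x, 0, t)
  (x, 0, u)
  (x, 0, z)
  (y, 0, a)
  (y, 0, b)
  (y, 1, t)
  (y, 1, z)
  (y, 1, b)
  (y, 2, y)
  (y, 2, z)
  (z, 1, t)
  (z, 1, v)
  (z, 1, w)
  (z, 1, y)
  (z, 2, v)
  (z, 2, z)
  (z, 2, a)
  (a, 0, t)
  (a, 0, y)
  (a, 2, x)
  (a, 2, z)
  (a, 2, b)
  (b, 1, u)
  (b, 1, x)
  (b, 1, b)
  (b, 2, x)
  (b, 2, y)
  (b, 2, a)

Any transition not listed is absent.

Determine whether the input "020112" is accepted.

No

Start in {t}.
Read '0': {t} → ∅.
The set is empty and remains empty for the remaining 5 symbols.
The final set ∅ contains no accepting state.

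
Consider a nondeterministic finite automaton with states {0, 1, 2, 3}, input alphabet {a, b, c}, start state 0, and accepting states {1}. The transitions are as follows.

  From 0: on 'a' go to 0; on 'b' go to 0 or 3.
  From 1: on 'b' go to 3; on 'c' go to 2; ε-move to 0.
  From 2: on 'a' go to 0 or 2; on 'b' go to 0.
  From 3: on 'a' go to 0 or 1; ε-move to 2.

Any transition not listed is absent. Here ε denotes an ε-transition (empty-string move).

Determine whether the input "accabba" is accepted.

No

Start in {0}.
Read 'a': 0→{0}; now {0}.
Read 'c': 0→∅; now ∅.
The set is empty and remains empty for the remaining 5 symbols.
The final set ∅ contains no accepting state.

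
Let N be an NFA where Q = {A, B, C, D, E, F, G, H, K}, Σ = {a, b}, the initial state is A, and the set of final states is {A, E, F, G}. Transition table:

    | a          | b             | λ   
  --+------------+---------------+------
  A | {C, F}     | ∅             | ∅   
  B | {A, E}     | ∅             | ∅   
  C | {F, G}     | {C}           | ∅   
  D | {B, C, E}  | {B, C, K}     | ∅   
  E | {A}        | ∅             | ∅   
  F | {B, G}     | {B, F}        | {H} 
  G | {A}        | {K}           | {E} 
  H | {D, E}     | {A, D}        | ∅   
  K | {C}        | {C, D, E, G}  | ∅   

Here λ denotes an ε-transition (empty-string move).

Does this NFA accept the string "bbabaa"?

Start in {A}.
Read 'b': {A} → ∅.
The set is empty and remains empty for the remaining 5 symbols.
The final set ∅ contains no accepting state.

No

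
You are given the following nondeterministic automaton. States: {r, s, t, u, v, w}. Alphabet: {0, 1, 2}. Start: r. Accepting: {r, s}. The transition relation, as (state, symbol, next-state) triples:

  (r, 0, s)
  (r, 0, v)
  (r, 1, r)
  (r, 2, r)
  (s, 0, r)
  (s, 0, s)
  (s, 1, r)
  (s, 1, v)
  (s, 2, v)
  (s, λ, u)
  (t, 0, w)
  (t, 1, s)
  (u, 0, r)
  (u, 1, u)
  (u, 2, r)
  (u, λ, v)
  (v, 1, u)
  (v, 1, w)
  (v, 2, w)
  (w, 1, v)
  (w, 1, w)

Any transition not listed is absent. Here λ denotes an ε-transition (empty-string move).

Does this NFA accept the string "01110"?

Yes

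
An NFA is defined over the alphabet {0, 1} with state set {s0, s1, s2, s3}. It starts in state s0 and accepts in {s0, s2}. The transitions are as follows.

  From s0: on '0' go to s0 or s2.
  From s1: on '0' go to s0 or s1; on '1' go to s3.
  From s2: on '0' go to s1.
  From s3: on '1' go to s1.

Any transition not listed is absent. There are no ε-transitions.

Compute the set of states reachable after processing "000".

{s0, s1, s2}

Start in {s0}.
Read '0': s0→{s0, s2}; now {s0, s2}.
Read '0': s0→{s0, s2}, s2→{s1}; now {s0, s1, s2}.
Read '0': s0→{s0, s2}, s1→{s0, s1}, s2→{s1}; now {s0, s1, s2}.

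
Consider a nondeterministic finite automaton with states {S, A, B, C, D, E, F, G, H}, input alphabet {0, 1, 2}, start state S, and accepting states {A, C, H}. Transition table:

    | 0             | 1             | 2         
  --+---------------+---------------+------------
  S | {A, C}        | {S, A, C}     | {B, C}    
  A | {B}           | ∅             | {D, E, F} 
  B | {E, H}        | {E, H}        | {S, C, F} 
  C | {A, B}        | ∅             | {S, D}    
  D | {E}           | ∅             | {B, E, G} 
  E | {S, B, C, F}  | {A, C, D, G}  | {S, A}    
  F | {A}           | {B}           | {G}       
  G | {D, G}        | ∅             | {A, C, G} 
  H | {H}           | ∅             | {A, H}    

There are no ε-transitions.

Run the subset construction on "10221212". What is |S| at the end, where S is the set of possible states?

Start in {S}.
Read '1': {S} → {S, A, C}.
Read '0': {S, A, C} → {A, B, C}.
Read '2': {A, B, C} → {S, C, D, E, F}.
Read '2': {S, C, D, E, F} → {S, A, B, C, D, E, G}.
Read '1': {S, A, B, C, D, E, G} → {S, A, C, D, E, G, H}.
Read '2': {S, A, C, D, E, G, H} → {S, A, B, C, D, E, F, G, H}.
Read '1': {S, A, B, C, D, E, F, G, H} → {S, A, B, C, D, E, G, H}.
Read '2': {S, A, B, C, D, E, G, H} → {S, A, B, C, D, E, F, G, H}.
That set has 9 states.

9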